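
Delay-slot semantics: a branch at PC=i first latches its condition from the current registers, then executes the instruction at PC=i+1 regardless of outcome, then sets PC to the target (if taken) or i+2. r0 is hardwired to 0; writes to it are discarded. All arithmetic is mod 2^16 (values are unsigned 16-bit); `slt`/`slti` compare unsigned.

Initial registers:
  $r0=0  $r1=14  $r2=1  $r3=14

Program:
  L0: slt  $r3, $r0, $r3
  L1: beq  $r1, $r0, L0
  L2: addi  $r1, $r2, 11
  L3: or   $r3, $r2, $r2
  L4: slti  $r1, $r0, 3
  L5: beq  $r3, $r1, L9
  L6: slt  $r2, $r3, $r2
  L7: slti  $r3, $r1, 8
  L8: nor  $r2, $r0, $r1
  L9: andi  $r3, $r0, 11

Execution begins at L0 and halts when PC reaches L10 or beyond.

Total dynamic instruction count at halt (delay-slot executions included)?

8

#0 slt  $r3, $r0, $r3 ; 0/14/1/1
#1 beq  $r1, $r0, L0 ; 0/14/1/1 ; →fallthru
#2 addi  $r1, $r2, 11 ; 0/12/1/1
#3 or   $r3, $r2, $r2 ; 0/12/1/1
#4 slti  $r1, $r0, 3 ; 0/1/1/1
#5 beq  $r3, $r1, L9 ; 0/1/1/1 ; →target
#6 slt  $r2, $r3, $r2 ; 0/1/0/1
#9 andi  $r3, $r0, 11 ; 0/1/0/0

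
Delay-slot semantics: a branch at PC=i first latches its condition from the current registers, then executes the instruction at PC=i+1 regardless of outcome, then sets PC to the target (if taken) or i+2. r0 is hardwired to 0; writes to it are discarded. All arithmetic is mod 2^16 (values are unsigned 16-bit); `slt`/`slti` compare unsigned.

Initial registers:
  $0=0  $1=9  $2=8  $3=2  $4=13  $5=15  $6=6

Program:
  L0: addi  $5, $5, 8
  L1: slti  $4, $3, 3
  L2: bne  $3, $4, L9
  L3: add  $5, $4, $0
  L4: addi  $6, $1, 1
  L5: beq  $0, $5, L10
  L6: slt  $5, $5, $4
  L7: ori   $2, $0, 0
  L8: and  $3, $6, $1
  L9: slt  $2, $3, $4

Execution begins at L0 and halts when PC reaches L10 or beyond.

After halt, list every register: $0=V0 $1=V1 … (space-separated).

PC=0  addi  $5, $5, 8        | $0=0 $1=9 $2=8 $3=2 $4=13 $5=23 $6=6
PC=1  slti  $4, $3, 3        | $0=0 $1=9 $2=8 $3=2 $4=1 $5=23 $6=6
PC=2  bne  $3, $4, L9        | $0=0 $1=9 $2=8 $3=2 $4=1 $5=23 $6=6  [TAKEN]
PC=3  add  $5, $4, $0        | $0=0 $1=9 $2=8 $3=2 $4=1 $5=1 $6=6
PC=9  slt  $2, $3, $4        | $0=0 $1=9 $2=0 $3=2 $4=1 $5=1 $6=6

$0=0 $1=9 $2=0 $3=2 $4=1 $5=1 $6=6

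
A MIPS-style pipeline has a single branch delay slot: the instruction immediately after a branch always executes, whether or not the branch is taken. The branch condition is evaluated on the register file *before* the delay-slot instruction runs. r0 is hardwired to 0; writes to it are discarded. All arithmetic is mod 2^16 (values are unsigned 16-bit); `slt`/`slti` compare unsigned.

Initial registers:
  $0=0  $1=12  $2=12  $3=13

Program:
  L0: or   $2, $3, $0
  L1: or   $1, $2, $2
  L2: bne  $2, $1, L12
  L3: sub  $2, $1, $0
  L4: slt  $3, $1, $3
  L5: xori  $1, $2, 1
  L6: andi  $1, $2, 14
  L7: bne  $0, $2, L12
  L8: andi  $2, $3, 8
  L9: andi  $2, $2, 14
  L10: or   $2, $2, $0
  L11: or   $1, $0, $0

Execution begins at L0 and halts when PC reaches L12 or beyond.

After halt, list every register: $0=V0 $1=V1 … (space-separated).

$0=0 $1=12 $2=0 $3=0

PC=0  or   $2, $3, $0        | $0=0 $1=12 $2=13 $3=13
PC=1  or   $1, $2, $2        | $0=0 $1=13 $2=13 $3=13
PC=2  bne  $2, $1, L12       | $0=0 $1=13 $2=13 $3=13  [not taken]
PC=3  sub  $2, $1, $0        | $0=0 $1=13 $2=13 $3=13
PC=4  slt  $3, $1, $3        | $0=0 $1=13 $2=13 $3=0
PC=5  xori  $1, $2, 1        | $0=0 $1=12 $2=13 $3=0
PC=6  andi  $1, $2, 14       | $0=0 $1=12 $2=13 $3=0
PC=7  bne  $0, $2, L12       | $0=0 $1=12 $2=13 $3=0  [TAKEN]
PC=8  andi  $2, $3, 8        | $0=0 $1=12 $2=0 $3=0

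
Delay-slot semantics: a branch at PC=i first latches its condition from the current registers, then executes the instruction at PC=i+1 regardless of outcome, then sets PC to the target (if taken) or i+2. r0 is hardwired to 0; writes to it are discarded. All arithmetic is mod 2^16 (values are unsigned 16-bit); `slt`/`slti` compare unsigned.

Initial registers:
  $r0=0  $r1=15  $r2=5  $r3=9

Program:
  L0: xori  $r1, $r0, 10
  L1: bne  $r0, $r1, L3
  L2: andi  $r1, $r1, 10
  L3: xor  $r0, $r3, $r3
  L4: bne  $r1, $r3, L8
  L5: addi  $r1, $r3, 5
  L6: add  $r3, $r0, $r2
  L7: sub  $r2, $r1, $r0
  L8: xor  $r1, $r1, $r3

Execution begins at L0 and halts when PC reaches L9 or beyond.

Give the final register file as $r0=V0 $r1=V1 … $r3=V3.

PC=0  xori  $r1, $r0, 10     | $r0=0 $r1=10 $r2=5 $r3=9
PC=1  bne  $r0, $r1, L3      | $r0=0 $r1=10 $r2=5 $r3=9  [TAKEN]
PC=2  andi  $r1, $r1, 10     | $r0=0 $r1=10 $r2=5 $r3=9
PC=3  xor  $r0, $r3, $r3     | $r0=0 $r1=10 $r2=5 $r3=9
PC=4  bne  $r1, $r3, L8      | $r0=0 $r1=10 $r2=5 $r3=9  [TAKEN]
PC=5  addi  $r1, $r3, 5      | $r0=0 $r1=14 $r2=5 $r3=9
PC=8  xor  $r1, $r1, $r3     | $r0=0 $r1=7 $r2=5 $r3=9

$r0=0 $r1=7 $r2=5 $r3=9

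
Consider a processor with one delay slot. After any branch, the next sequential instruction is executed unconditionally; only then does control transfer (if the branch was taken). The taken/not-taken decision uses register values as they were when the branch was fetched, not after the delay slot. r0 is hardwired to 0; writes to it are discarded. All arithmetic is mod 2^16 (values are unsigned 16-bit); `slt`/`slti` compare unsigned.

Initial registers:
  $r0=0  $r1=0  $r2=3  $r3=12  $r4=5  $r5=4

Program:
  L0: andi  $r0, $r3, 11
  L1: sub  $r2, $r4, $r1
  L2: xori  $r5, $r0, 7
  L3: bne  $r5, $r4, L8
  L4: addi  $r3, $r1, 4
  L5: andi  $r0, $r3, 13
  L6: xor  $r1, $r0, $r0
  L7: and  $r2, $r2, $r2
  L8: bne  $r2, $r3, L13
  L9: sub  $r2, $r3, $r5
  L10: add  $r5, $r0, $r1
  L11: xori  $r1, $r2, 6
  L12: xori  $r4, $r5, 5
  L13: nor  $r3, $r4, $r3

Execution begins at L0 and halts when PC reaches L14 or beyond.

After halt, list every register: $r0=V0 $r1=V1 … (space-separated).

$r0=0 $r1=0 $r2=65533 $r3=65530 $r4=5 $r5=7

#0 andi  $r0, $r3, 11 ; 0/0/3/12/5/4
#1 sub  $r2, $r4, $r1 ; 0/0/5/12/5/4
#2 xori  $r5, $r0, 7 ; 0/0/5/12/5/7
#3 bne  $r5, $r4, L8 ; 0/0/5/12/5/7 ; →target
#4 addi  $r3, $r1, 4 ; 0/0/5/4/5/7
#8 bne  $r2, $r3, L13 ; 0/0/5/4/5/7 ; →target
#9 sub  $r2, $r3, $r5 ; 0/0/65533/4/5/7
#13 nor  $r3, $r4, $r3 ; 0/0/65533/65530/5/7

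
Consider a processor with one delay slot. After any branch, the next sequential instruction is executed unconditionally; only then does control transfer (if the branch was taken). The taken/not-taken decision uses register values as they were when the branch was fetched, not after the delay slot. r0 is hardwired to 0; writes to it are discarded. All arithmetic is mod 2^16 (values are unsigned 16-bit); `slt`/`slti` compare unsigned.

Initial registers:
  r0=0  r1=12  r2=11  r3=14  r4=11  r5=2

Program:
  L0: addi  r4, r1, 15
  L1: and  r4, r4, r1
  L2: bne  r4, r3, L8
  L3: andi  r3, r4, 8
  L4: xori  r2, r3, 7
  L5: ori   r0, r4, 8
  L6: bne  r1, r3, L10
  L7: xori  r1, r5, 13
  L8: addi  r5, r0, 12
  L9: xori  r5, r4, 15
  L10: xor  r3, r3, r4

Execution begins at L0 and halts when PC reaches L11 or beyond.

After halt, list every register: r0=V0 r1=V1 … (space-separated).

#0 addi  r4, r1, 15 ; 0/12/11/14/27/2
#1 and  r4, r4, r1 ; 0/12/11/14/8/2
#2 bne  r4, r3, L8 ; 0/12/11/14/8/2 ; →target
#3 andi  r3, r4, 8 ; 0/12/11/8/8/2
#8 addi  r5, r0, 12 ; 0/12/11/8/8/12
#9 xori  r5, r4, 15 ; 0/12/11/8/8/7
#10 xor  r3, r3, r4 ; 0/12/11/0/8/7

r0=0 r1=12 r2=11 r3=0 r4=8 r5=7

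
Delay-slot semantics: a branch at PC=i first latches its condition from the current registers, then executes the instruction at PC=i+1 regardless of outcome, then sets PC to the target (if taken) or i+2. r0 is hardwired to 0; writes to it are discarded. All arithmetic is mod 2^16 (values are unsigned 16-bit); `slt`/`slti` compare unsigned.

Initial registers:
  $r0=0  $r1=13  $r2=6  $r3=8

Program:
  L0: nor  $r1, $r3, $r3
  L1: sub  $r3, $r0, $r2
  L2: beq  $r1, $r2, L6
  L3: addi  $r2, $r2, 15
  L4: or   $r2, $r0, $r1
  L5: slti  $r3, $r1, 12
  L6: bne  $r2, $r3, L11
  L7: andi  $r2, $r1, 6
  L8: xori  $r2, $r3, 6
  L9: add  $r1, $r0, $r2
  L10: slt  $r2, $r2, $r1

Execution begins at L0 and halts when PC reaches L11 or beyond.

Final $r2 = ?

  step pc=0: nor  $r1, $r3, $r3  regs=(0,65527,6,8)
  step pc=1: sub  $r3, $r0, $r2  regs=(0,65527,6,65530)
  step pc=2: beq  $r1, $r2, L6  cond=F  regs=(0,65527,6,65530)
  step pc=3: addi  $r2, $r2, 15  regs=(0,65527,21,65530)
  step pc=4: or   $r2, $r0, $r1  regs=(0,65527,65527,65530)
  step pc=5: slti  $r3, $r1, 12  regs=(0,65527,65527,0)
  step pc=6: bne  $r2, $r3, L11  cond=T  regs=(0,65527,65527,0)
  step pc=7: andi  $r2, $r1, 6  regs=(0,65527,6,0)

6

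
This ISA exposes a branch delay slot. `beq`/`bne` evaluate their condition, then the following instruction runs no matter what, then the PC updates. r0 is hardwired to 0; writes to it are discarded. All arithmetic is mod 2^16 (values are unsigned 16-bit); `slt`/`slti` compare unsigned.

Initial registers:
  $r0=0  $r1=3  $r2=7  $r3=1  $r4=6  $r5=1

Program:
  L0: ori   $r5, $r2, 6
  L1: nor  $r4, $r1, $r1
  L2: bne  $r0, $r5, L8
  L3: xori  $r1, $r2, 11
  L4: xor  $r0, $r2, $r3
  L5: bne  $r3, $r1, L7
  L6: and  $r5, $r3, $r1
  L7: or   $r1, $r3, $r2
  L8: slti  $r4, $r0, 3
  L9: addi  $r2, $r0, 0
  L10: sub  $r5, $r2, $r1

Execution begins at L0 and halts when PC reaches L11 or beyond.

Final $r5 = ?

65524

[0] ori   $r5, $r2, 6  →  {$r0:0, $r1:3, $r2:7, $r3:1, $r4:6, $r5:7}
[1] nor  $r4, $r1, $r1  →  {$r0:0, $r1:3, $r2:7, $r3:1, $r4:65532, $r5:7}
[2] bne  $r0, $r5, L8  →  {$r0:0, $r1:3, $r2:7, $r3:1, $r4:65532, $r5:7}  ⟨branch taken⟩
[3] xori  $r1, $r2, 11  →  {$r0:0, $r1:12, $r2:7, $r3:1, $r4:65532, $r5:7}
[8] slti  $r4, $r0, 3  →  {$r0:0, $r1:12, $r2:7, $r3:1, $r4:1, $r5:7}
[9] addi  $r2, $r0, 0  →  {$r0:0, $r1:12, $r2:0, $r3:1, $r4:1, $r5:7}
[10] sub  $r5, $r2, $r1  →  {$r0:0, $r1:12, $r2:0, $r3:1, $r4:1, $r5:65524}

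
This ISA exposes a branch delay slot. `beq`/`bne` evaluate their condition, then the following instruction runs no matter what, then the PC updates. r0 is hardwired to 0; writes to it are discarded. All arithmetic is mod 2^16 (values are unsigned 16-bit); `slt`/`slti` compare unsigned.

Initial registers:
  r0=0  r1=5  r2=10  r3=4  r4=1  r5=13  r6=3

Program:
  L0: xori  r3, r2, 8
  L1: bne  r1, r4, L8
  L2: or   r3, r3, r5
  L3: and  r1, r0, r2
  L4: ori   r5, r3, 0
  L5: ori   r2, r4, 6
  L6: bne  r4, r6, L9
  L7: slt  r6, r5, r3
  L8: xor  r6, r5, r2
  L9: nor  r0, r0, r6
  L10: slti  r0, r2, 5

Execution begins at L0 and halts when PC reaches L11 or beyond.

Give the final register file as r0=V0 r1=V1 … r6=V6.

r0=0 r1=5 r2=10 r3=15 r4=1 r5=13 r6=7

PC=0  xori  r3, r2, 8        | r0=0 r1=5 r2=10 r3=2 r4=1 r5=13 r6=3
PC=1  bne  r1, r4, L8        | r0=0 r1=5 r2=10 r3=2 r4=1 r5=13 r6=3  [TAKEN]
PC=2  or   r3, r3, r5        | r0=0 r1=5 r2=10 r3=15 r4=1 r5=13 r6=3
PC=8  xor  r6, r5, r2        | r0=0 r1=5 r2=10 r3=15 r4=1 r5=13 r6=7
PC=9  nor  r0, r0, r6        | r0=0 r1=5 r2=10 r3=15 r4=1 r5=13 r6=7
PC=10 slti  r0, r2, 5        | r0=0 r1=5 r2=10 r3=15 r4=1 r5=13 r6=7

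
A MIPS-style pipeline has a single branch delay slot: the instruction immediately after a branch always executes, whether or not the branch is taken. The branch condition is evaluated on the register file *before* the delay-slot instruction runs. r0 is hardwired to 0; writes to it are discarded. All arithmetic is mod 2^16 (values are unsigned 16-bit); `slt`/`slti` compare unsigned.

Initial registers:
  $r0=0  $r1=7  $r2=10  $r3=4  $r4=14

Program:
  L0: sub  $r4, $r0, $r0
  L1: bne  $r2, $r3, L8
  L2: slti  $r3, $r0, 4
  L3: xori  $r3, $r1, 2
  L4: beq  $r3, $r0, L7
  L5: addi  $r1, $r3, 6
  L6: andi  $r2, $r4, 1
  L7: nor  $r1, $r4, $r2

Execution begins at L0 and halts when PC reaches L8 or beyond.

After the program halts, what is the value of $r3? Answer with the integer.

[0] sub  $r4, $r0, $r0  →  {$r0:0, $r1:7, $r2:10, $r3:4, $r4:0}
[1] bne  $r2, $r3, L8  →  {$r0:0, $r1:7, $r2:10, $r3:4, $r4:0}  ⟨branch taken⟩
[2] slti  $r3, $r0, 4  →  {$r0:0, $r1:7, $r2:10, $r3:1, $r4:0}

1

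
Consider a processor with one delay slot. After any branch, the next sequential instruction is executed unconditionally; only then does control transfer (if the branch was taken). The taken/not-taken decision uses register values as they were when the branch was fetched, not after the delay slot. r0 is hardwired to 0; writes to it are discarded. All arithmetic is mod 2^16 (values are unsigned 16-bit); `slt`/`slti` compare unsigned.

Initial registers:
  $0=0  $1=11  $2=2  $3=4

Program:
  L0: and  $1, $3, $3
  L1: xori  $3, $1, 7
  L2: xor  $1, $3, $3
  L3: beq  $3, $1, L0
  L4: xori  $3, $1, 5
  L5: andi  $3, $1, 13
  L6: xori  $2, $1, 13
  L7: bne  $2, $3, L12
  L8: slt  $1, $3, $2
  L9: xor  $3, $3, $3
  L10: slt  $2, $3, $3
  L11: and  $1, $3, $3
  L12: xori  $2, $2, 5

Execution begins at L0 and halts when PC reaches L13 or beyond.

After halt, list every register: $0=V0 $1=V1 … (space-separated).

$0=0 $1=1 $2=8 $3=0

#0 and  $1, $3, $3 ; 0/4/2/4
#1 xori  $3, $1, 7 ; 0/4/2/3
#2 xor  $1, $3, $3 ; 0/0/2/3
#3 beq  $3, $1, L0 ; 0/0/2/3 ; →fallthru
#4 xori  $3, $1, 5 ; 0/0/2/5
#5 andi  $3, $1, 13 ; 0/0/2/0
#6 xori  $2, $1, 13 ; 0/0/13/0
#7 bne  $2, $3, L12 ; 0/0/13/0 ; →target
#8 slt  $1, $3, $2 ; 0/1/13/0
#12 xori  $2, $2, 5 ; 0/1/8/0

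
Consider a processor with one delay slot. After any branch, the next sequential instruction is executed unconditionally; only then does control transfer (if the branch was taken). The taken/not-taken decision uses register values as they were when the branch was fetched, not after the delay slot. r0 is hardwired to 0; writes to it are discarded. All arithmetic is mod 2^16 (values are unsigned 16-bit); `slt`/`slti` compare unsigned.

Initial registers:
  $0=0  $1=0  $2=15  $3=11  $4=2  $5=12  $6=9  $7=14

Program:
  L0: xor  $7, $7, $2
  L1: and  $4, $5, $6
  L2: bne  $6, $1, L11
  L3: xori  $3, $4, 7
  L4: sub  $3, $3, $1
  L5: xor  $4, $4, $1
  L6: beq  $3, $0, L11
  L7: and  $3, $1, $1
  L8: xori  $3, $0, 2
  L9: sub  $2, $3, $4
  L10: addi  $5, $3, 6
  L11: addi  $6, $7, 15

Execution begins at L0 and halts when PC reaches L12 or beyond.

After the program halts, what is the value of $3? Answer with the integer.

PC=0  xor  $7, $7, $2        | $0=0 $1=0 $2=15 $3=11 $4=2 $5=12 $6=9 $7=1
PC=1  and  $4, $5, $6        | $0=0 $1=0 $2=15 $3=11 $4=8 $5=12 $6=9 $7=1
PC=2  bne  $6, $1, L11       | $0=0 $1=0 $2=15 $3=11 $4=8 $5=12 $6=9 $7=1  [TAKEN]
PC=3  xori  $3, $4, 7        | $0=0 $1=0 $2=15 $3=15 $4=8 $5=12 $6=9 $7=1
PC=11 addi  $6, $7, 15       | $0=0 $1=0 $2=15 $3=15 $4=8 $5=12 $6=16 $7=1

15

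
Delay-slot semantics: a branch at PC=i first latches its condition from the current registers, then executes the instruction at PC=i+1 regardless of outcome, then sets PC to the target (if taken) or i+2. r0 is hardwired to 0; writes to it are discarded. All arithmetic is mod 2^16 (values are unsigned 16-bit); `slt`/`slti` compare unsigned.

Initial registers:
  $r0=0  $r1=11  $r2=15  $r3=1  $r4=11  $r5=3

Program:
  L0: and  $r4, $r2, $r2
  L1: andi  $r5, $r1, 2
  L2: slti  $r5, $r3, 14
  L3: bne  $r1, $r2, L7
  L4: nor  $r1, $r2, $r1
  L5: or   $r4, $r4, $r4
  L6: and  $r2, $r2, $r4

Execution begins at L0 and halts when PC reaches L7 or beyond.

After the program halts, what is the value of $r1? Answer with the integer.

[0] and  $r4, $r2, $r2  →  {$r0:0, $r1:11, $r2:15, $r3:1, $r4:15, $r5:3}
[1] andi  $r5, $r1, 2  →  {$r0:0, $r1:11, $r2:15, $r3:1, $r4:15, $r5:2}
[2] slti  $r5, $r3, 14  →  {$r0:0, $r1:11, $r2:15, $r3:1, $r4:15, $r5:1}
[3] bne  $r1, $r2, L7  →  {$r0:0, $r1:11, $r2:15, $r3:1, $r4:15, $r5:1}  ⟨branch taken⟩
[4] nor  $r1, $r2, $r1  →  {$r0:0, $r1:65520, $r2:15, $r3:1, $r4:15, $r5:1}

65520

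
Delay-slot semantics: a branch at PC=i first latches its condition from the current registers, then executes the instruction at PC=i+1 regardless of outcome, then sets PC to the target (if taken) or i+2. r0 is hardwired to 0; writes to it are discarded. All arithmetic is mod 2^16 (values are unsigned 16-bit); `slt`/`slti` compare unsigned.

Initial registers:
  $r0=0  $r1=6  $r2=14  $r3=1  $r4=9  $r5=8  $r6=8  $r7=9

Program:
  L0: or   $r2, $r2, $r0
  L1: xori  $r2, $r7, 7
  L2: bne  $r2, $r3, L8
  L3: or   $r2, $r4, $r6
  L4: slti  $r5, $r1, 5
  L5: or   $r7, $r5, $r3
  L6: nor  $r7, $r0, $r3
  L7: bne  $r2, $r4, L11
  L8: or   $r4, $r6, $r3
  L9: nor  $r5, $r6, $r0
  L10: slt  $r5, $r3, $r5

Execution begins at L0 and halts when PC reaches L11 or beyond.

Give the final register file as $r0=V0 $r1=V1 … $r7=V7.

[0] or   $r2, $r2, $r0  →  {$r0:0, $r1:6, $r2:14, $r3:1, $r4:9, $r5:8, $r6:8, $r7:9}
[1] xori  $r2, $r7, 7  →  {$r0:0, $r1:6, $r2:14, $r3:1, $r4:9, $r5:8, $r6:8, $r7:9}
[2] bne  $r2, $r3, L8  →  {$r0:0, $r1:6, $r2:14, $r3:1, $r4:9, $r5:8, $r6:8, $r7:9}  ⟨branch taken⟩
[3] or   $r2, $r4, $r6  →  {$r0:0, $r1:6, $r2:9, $r3:1, $r4:9, $r5:8, $r6:8, $r7:9}
[8] or   $r4, $r6, $r3  →  {$r0:0, $r1:6, $r2:9, $r3:1, $r4:9, $r5:8, $r6:8, $r7:9}
[9] nor  $r5, $r6, $r0  →  {$r0:0, $r1:6, $r2:9, $r3:1, $r4:9, $r5:65527, $r6:8, $r7:9}
[10] slt  $r5, $r3, $r5  →  {$r0:0, $r1:6, $r2:9, $r3:1, $r4:9, $r5:1, $r6:8, $r7:9}

$r0=0 $r1=6 $r2=9 $r3=1 $r4=9 $r5=1 $r6=8 $r7=9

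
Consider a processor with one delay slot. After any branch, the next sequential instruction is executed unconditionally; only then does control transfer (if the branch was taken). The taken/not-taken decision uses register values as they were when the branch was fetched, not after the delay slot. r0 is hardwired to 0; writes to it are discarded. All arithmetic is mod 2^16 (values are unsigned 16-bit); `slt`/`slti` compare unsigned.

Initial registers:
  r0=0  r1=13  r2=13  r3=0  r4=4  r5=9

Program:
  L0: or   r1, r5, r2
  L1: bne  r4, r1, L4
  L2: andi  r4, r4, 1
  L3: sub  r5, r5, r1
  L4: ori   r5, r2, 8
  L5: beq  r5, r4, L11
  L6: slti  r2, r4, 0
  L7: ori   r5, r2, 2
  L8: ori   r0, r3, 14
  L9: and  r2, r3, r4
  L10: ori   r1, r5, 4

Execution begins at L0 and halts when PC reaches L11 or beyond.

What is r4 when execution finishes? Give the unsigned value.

0

PC=0  or   r1, r5, r2        | r0=0 r1=13 r2=13 r3=0 r4=4 r5=9
PC=1  bne  r4, r1, L4        | r0=0 r1=13 r2=13 r3=0 r4=4 r5=9  [TAKEN]
PC=2  andi  r4, r4, 1        | r0=0 r1=13 r2=13 r3=0 r4=0 r5=9
PC=4  ori   r5, r2, 8        | r0=0 r1=13 r2=13 r3=0 r4=0 r5=13
PC=5  beq  r5, r4, L11       | r0=0 r1=13 r2=13 r3=0 r4=0 r5=13  [not taken]
PC=6  slti  r2, r4, 0        | r0=0 r1=13 r2=0 r3=0 r4=0 r5=13
PC=7  ori   r5, r2, 2        | r0=0 r1=13 r2=0 r3=0 r4=0 r5=2
PC=8  ori   r0, r3, 14       | r0=0 r1=13 r2=0 r3=0 r4=0 r5=2
PC=9  and  r2, r3, r4        | r0=0 r1=13 r2=0 r3=0 r4=0 r5=2
PC=10 ori   r1, r5, 4        | r0=0 r1=6 r2=0 r3=0 r4=0 r5=2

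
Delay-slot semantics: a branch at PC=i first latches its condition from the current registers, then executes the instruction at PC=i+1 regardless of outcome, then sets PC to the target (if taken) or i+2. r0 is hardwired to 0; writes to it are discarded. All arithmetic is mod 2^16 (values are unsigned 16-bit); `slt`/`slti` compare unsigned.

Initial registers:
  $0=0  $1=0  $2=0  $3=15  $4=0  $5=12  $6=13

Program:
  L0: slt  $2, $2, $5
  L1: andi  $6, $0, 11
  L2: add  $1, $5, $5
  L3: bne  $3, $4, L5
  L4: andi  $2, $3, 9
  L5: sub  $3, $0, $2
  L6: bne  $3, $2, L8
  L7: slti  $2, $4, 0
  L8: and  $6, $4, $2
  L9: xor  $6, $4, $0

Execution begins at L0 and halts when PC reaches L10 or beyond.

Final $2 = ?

#0 slt  $2, $2, $5 ; 0/0/1/15/0/12/13
#1 andi  $6, $0, 11 ; 0/0/1/15/0/12/0
#2 add  $1, $5, $5 ; 0/24/1/15/0/12/0
#3 bne  $3, $4, L5 ; 0/24/1/15/0/12/0 ; →target
#4 andi  $2, $3, 9 ; 0/24/9/15/0/12/0
#5 sub  $3, $0, $2 ; 0/24/9/65527/0/12/0
#6 bne  $3, $2, L8 ; 0/24/9/65527/0/12/0 ; →target
#7 slti  $2, $4, 0 ; 0/24/0/65527/0/12/0
#8 and  $6, $4, $2 ; 0/24/0/65527/0/12/0
#9 xor  $6, $4, $0 ; 0/24/0/65527/0/12/0

0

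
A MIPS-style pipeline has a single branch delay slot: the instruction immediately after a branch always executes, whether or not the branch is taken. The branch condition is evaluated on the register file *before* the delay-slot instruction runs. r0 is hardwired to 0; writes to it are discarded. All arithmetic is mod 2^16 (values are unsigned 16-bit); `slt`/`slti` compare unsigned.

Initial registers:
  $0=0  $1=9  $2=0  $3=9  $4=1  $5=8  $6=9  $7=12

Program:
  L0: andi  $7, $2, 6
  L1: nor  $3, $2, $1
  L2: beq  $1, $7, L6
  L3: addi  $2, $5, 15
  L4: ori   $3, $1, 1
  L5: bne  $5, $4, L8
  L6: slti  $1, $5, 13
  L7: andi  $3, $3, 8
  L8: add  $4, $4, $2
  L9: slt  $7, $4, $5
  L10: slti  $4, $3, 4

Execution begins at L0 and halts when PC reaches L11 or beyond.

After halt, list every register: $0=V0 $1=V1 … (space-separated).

$0=0 $1=1 $2=23 $3=9 $4=0 $5=8 $6=9 $7=0

  step pc=0: andi  $7, $2, 6  regs=(0,9,0,9,1,8,9,0)
  step pc=1: nor  $3, $2, $1  regs=(0,9,0,65526,1,8,9,0)
  step pc=2: beq  $1, $7, L6  cond=F  regs=(0,9,0,65526,1,8,9,0)
  step pc=3: addi  $2, $5, 15  regs=(0,9,23,65526,1,8,9,0)
  step pc=4: ori   $3, $1, 1  regs=(0,9,23,9,1,8,9,0)
  step pc=5: bne  $5, $4, L8  cond=T  regs=(0,9,23,9,1,8,9,0)
  step pc=6: slti  $1, $5, 13  regs=(0,1,23,9,1,8,9,0)
  step pc=8: add  $4, $4, $2  regs=(0,1,23,9,24,8,9,0)
  step pc=9: slt  $7, $4, $5  regs=(0,1,23,9,24,8,9,0)
  step pc=10: slti  $4, $3, 4  regs=(0,1,23,9,0,8,9,0)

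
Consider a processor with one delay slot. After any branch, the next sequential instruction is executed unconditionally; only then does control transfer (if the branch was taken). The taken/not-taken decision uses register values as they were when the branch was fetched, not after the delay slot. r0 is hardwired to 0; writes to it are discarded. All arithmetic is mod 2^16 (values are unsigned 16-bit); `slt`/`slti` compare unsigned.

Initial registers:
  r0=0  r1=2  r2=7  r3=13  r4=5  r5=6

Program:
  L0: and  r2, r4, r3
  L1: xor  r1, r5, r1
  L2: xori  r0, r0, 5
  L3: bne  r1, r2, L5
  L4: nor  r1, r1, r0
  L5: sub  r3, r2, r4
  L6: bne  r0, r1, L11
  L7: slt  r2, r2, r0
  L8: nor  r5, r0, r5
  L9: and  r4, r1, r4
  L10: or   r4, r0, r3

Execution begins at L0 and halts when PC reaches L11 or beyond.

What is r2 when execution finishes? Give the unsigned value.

0

[0] and  r2, r4, r3  →  {r0:0, r1:2, r2:5, r3:13, r4:5, r5:6}
[1] xor  r1, r5, r1  →  {r0:0, r1:4, r2:5, r3:13, r4:5, r5:6}
[2] xori  r0, r0, 5  →  {r0:0, r1:4, r2:5, r3:13, r4:5, r5:6}
[3] bne  r1, r2, L5  →  {r0:0, r1:4, r2:5, r3:13, r4:5, r5:6}  ⟨branch taken⟩
[4] nor  r1, r1, r0  →  {r0:0, r1:65531, r2:5, r3:13, r4:5, r5:6}
[5] sub  r3, r2, r4  →  {r0:0, r1:65531, r2:5, r3:0, r4:5, r5:6}
[6] bne  r0, r1, L11  →  {r0:0, r1:65531, r2:5, r3:0, r4:5, r5:6}  ⟨branch taken⟩
[7] slt  r2, r2, r0  →  {r0:0, r1:65531, r2:0, r3:0, r4:5, r5:6}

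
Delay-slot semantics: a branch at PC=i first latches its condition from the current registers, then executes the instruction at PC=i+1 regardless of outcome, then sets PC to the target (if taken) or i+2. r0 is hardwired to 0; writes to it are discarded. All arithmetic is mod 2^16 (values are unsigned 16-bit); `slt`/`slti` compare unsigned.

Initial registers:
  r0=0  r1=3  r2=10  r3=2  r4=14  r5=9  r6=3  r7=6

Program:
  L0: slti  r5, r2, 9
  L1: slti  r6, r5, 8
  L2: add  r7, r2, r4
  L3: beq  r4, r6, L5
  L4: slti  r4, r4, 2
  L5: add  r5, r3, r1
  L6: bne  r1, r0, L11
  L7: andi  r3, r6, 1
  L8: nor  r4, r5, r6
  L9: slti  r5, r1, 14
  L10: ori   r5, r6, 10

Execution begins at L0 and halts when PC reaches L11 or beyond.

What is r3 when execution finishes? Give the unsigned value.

PC=0  slti  r5, r2, 9        | r0=0 r1=3 r2=10 r3=2 r4=14 r5=0 r6=3 r7=6
PC=1  slti  r6, r5, 8        | r0=0 r1=3 r2=10 r3=2 r4=14 r5=0 r6=1 r7=6
PC=2  add  r7, r2, r4        | r0=0 r1=3 r2=10 r3=2 r4=14 r5=0 r6=1 r7=24
PC=3  beq  r4, r6, L5        | r0=0 r1=3 r2=10 r3=2 r4=14 r5=0 r6=1 r7=24  [not taken]
PC=4  slti  r4, r4, 2        | r0=0 r1=3 r2=10 r3=2 r4=0 r5=0 r6=1 r7=24
PC=5  add  r5, r3, r1        | r0=0 r1=3 r2=10 r3=2 r4=0 r5=5 r6=1 r7=24
PC=6  bne  r1, r0, L11       | r0=0 r1=3 r2=10 r3=2 r4=0 r5=5 r6=1 r7=24  [TAKEN]
PC=7  andi  r3, r6, 1        | r0=0 r1=3 r2=10 r3=1 r4=0 r5=5 r6=1 r7=24

1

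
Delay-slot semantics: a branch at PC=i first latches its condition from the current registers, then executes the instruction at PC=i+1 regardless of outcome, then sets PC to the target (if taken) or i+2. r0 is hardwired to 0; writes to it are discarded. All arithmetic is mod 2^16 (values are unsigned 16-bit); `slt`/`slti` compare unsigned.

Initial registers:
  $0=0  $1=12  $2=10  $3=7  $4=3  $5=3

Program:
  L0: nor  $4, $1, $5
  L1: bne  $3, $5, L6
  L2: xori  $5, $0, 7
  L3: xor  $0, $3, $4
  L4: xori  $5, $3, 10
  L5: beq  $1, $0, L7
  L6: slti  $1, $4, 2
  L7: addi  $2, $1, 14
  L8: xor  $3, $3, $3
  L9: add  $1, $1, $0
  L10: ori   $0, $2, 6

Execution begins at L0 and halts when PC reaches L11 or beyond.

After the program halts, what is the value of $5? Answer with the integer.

7

[0] nor  $4, $1, $5  →  {$0:0, $1:12, $2:10, $3:7, $4:65520, $5:3}
[1] bne  $3, $5, L6  →  {$0:0, $1:12, $2:10, $3:7, $4:65520, $5:3}  ⟨branch taken⟩
[2] xori  $5, $0, 7  →  {$0:0, $1:12, $2:10, $3:7, $4:65520, $5:7}
[6] slti  $1, $4, 2  →  {$0:0, $1:0, $2:10, $3:7, $4:65520, $5:7}
[7] addi  $2, $1, 14  →  {$0:0, $1:0, $2:14, $3:7, $4:65520, $5:7}
[8] xor  $3, $3, $3  →  {$0:0, $1:0, $2:14, $3:0, $4:65520, $5:7}
[9] add  $1, $1, $0  →  {$0:0, $1:0, $2:14, $3:0, $4:65520, $5:7}
[10] ori   $0, $2, 6  →  {$0:0, $1:0, $2:14, $3:0, $4:65520, $5:7}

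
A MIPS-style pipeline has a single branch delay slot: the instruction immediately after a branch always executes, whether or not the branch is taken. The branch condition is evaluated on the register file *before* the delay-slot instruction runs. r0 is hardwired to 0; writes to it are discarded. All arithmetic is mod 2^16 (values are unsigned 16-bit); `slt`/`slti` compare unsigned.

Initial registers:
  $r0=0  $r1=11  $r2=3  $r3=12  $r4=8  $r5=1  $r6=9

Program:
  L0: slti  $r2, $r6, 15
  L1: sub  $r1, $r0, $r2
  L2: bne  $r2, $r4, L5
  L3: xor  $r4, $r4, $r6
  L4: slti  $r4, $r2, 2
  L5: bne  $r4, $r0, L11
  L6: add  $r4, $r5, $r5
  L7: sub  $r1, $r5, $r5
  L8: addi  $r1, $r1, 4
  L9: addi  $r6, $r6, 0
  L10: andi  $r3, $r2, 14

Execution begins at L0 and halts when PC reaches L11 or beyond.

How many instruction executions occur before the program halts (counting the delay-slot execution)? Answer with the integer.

6

[0] slti  $r2, $r6, 15  →  {$r0:0, $r1:11, $r2:1, $r3:12, $r4:8, $r5:1, $r6:9}
[1] sub  $r1, $r0, $r2  →  {$r0:0, $r1:65535, $r2:1, $r3:12, $r4:8, $r5:1, $r6:9}
[2] bne  $r2, $r4, L5  →  {$r0:0, $r1:65535, $r2:1, $r3:12, $r4:8, $r5:1, $r6:9}  ⟨branch taken⟩
[3] xor  $r4, $r4, $r6  →  {$r0:0, $r1:65535, $r2:1, $r3:12, $r4:1, $r5:1, $r6:9}
[5] bne  $r4, $r0, L11  →  {$r0:0, $r1:65535, $r2:1, $r3:12, $r4:1, $r5:1, $r6:9}  ⟨branch taken⟩
[6] add  $r4, $r5, $r5  →  {$r0:0, $r1:65535, $r2:1, $r3:12, $r4:2, $r5:1, $r6:9}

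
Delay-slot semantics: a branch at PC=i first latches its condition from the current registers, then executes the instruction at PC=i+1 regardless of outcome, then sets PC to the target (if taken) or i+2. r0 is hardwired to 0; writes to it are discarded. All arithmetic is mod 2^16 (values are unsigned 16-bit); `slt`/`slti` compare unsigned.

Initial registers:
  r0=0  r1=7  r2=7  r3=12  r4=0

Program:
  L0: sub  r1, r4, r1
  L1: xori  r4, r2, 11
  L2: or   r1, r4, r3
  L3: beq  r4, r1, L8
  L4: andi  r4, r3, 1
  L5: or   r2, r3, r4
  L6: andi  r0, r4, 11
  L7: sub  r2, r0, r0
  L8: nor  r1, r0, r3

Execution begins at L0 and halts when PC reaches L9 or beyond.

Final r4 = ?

#0 sub  r1, r4, r1 ; 0/65529/7/12/0
#1 xori  r4, r2, 11 ; 0/65529/7/12/12
#2 or   r1, r4, r3 ; 0/12/7/12/12
#3 beq  r4, r1, L8 ; 0/12/7/12/12 ; →target
#4 andi  r4, r3, 1 ; 0/12/7/12/0
#8 nor  r1, r0, r3 ; 0/65523/7/12/0

0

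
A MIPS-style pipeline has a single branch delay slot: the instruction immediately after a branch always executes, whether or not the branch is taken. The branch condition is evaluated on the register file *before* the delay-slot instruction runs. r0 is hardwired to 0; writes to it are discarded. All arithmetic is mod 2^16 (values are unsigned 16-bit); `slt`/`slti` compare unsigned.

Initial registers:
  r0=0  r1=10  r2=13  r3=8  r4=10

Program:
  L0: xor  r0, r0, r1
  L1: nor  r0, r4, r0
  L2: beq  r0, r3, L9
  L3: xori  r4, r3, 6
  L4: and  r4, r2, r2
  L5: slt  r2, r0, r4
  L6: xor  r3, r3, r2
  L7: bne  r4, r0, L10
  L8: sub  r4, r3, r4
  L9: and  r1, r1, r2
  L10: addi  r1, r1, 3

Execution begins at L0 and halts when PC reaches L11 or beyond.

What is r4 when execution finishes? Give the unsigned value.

[0] xor  r0, r0, r1  →  {r0:0, r1:10, r2:13, r3:8, r4:10}
[1] nor  r0, r4, r0  →  {r0:0, r1:10, r2:13, r3:8, r4:10}
[2] beq  r0, r3, L9  →  {r0:0, r1:10, r2:13, r3:8, r4:10}  ⟨branch fallthrough⟩
[3] xori  r4, r3, 6  →  {r0:0, r1:10, r2:13, r3:8, r4:14}
[4] and  r4, r2, r2  →  {r0:0, r1:10, r2:13, r3:8, r4:13}
[5] slt  r2, r0, r4  →  {r0:0, r1:10, r2:1, r3:8, r4:13}
[6] xor  r3, r3, r2  →  {r0:0, r1:10, r2:1, r3:9, r4:13}
[7] bne  r4, r0, L10  →  {r0:0, r1:10, r2:1, r3:9, r4:13}  ⟨branch taken⟩
[8] sub  r4, r3, r4  →  {r0:0, r1:10, r2:1, r3:9, r4:65532}
[10] addi  r1, r1, 3  →  {r0:0, r1:13, r2:1, r3:9, r4:65532}

65532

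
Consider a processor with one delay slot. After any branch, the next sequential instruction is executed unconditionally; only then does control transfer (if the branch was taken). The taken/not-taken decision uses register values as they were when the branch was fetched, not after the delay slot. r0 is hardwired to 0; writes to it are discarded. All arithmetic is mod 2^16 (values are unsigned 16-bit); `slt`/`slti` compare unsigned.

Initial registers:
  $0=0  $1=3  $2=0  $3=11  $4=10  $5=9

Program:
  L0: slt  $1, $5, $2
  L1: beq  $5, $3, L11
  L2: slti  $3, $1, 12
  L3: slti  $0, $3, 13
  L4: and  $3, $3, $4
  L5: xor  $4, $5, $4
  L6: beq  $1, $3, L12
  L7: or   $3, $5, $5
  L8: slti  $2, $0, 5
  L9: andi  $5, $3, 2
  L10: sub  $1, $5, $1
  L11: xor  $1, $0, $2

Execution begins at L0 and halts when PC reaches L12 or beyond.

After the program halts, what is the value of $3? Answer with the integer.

9

#0 slt  $1, $5, $2 ; 0/0/0/11/10/9
#1 beq  $5, $3, L11 ; 0/0/0/11/10/9 ; →fallthru
#2 slti  $3, $1, 12 ; 0/0/0/1/10/9
#3 slti  $0, $3, 13 ; 0/0/0/1/10/9
#4 and  $3, $3, $4 ; 0/0/0/0/10/9
#5 xor  $4, $5, $4 ; 0/0/0/0/3/9
#6 beq  $1, $3, L12 ; 0/0/0/0/3/9 ; →target
#7 or   $3, $5, $5 ; 0/0/0/9/3/9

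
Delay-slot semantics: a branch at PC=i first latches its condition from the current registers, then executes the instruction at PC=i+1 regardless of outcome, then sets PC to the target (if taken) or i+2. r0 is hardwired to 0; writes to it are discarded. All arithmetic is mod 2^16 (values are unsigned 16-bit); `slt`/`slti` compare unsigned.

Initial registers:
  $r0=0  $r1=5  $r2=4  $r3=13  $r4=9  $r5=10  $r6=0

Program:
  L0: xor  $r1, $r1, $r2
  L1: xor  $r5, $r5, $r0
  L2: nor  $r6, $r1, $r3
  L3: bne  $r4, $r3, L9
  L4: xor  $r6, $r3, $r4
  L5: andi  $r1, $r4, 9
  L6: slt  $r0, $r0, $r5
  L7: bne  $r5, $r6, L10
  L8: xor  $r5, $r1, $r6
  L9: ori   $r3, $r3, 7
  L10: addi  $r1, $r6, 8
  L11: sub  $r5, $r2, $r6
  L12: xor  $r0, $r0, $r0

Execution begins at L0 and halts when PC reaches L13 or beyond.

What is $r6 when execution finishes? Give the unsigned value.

#0 xor  $r1, $r1, $r2 ; 0/1/4/13/9/10/0
#1 xor  $r5, $r5, $r0 ; 0/1/4/13/9/10/0
#2 nor  $r6, $r1, $r3 ; 0/1/4/13/9/10/65522
#3 bne  $r4, $r3, L9 ; 0/1/4/13/9/10/65522 ; →target
#4 xor  $r6, $r3, $r4 ; 0/1/4/13/9/10/4
#9 ori   $r3, $r3, 7 ; 0/1/4/15/9/10/4
#10 addi  $r1, $r6, 8 ; 0/12/4/15/9/10/4
#11 sub  $r5, $r2, $r6 ; 0/12/4/15/9/0/4
#12 xor  $r0, $r0, $r0 ; 0/12/4/15/9/0/4

4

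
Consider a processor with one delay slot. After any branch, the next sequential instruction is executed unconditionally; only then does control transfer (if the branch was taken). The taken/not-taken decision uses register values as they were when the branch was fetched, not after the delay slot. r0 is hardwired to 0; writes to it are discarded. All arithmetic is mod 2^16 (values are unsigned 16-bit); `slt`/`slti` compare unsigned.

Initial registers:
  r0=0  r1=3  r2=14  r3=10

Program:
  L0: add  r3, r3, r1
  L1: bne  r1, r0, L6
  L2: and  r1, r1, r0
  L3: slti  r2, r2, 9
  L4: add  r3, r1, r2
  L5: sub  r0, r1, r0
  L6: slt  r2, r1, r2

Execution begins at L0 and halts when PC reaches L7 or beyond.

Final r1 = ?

0

[0] add  r3, r3, r1  →  {r0:0, r1:3, r2:14, r3:13}
[1] bne  r1, r0, L6  →  {r0:0, r1:3, r2:14, r3:13}  ⟨branch taken⟩
[2] and  r1, r1, r0  →  {r0:0, r1:0, r2:14, r3:13}
[6] slt  r2, r1, r2  →  {r0:0, r1:0, r2:1, r3:13}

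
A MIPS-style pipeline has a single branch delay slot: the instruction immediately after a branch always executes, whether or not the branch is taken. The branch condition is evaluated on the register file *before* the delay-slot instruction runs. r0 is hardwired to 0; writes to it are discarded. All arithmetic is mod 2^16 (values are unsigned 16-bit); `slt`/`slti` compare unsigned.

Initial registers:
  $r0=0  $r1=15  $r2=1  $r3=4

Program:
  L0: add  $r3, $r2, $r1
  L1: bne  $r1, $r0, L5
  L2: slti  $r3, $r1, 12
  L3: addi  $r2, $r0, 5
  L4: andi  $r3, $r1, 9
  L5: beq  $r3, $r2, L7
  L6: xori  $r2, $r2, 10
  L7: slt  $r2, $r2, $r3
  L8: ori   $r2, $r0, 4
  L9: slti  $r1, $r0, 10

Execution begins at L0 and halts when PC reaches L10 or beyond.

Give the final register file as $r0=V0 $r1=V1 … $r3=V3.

$r0=0 $r1=1 $r2=4 $r3=0

#0 add  $r3, $r2, $r1 ; 0/15/1/16
#1 bne  $r1, $r0, L5 ; 0/15/1/16 ; →target
#2 slti  $r3, $r1, 12 ; 0/15/1/0
#5 beq  $r3, $r2, L7 ; 0/15/1/0 ; →fallthru
#6 xori  $r2, $r2, 10 ; 0/15/11/0
#7 slt  $r2, $r2, $r3 ; 0/15/0/0
#8 ori   $r2, $r0, 4 ; 0/15/4/0
#9 slti  $r1, $r0, 10 ; 0/1/4/0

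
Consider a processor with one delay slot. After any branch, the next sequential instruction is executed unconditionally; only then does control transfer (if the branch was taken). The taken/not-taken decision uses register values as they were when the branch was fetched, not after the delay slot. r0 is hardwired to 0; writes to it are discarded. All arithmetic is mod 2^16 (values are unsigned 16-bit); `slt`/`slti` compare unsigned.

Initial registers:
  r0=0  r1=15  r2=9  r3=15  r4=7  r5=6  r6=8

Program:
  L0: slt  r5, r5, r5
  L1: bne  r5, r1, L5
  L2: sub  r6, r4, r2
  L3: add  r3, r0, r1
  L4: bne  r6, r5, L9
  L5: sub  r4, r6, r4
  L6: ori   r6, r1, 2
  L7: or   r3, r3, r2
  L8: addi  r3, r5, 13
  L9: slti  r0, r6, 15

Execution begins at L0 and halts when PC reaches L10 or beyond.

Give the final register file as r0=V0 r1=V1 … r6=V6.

r0=0 r1=15 r2=9 r3=13 r4=65527 r5=0 r6=15

#0 slt  r5, r5, r5 ; 0/15/9/15/7/0/8
#1 bne  r5, r1, L5 ; 0/15/9/15/7/0/8 ; →target
#2 sub  r6, r4, r2 ; 0/15/9/15/7/0/65534
#5 sub  r4, r6, r4 ; 0/15/9/15/65527/0/65534
#6 ori   r6, r1, 2 ; 0/15/9/15/65527/0/15
#7 or   r3, r3, r2 ; 0/15/9/15/65527/0/15
#8 addi  r3, r5, 13 ; 0/15/9/13/65527/0/15
#9 slti  r0, r6, 15 ; 0/15/9/13/65527/0/15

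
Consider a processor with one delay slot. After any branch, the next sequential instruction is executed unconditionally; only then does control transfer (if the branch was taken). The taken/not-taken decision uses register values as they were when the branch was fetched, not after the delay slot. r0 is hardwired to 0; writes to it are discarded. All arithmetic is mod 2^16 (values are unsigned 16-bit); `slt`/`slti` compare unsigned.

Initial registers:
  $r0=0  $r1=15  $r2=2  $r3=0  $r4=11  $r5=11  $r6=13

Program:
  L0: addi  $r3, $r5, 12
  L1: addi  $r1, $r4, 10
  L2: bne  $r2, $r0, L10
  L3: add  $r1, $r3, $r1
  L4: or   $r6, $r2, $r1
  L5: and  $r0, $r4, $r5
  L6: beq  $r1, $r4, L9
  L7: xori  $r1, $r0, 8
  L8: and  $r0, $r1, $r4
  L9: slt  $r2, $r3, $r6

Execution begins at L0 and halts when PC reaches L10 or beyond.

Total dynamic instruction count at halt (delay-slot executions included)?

4

[0] addi  $r3, $r5, 12  →  {$r0:0, $r1:15, $r2:2, $r3:23, $r4:11, $r5:11, $r6:13}
[1] addi  $r1, $r4, 10  →  {$r0:0, $r1:21, $r2:2, $r3:23, $r4:11, $r5:11, $r6:13}
[2] bne  $r2, $r0, L10  →  {$r0:0, $r1:21, $r2:2, $r3:23, $r4:11, $r5:11, $r6:13}  ⟨branch taken⟩
[3] add  $r1, $r3, $r1  →  {$r0:0, $r1:44, $r2:2, $r3:23, $r4:11, $r5:11, $r6:13}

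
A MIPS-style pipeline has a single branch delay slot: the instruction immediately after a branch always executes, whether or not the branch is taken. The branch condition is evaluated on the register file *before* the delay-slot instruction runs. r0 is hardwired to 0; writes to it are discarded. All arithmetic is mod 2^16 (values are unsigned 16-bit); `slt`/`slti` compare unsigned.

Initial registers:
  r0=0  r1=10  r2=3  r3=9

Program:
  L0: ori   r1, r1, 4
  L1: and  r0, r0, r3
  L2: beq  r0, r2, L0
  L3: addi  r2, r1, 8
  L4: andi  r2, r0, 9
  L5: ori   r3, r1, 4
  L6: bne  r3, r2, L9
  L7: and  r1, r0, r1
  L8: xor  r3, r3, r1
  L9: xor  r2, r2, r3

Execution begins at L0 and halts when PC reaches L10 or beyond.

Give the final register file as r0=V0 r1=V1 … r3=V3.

[0] ori   r1, r1, 4  →  {r0:0, r1:14, r2:3, r3:9}
[1] and  r0, r0, r3  →  {r0:0, r1:14, r2:3, r3:9}
[2] beq  r0, r2, L0  →  {r0:0, r1:14, r2:3, r3:9}  ⟨branch fallthrough⟩
[3] addi  r2, r1, 8  →  {r0:0, r1:14, r2:22, r3:9}
[4] andi  r2, r0, 9  →  {r0:0, r1:14, r2:0, r3:9}
[5] ori   r3, r1, 4  →  {r0:0, r1:14, r2:0, r3:14}
[6] bne  r3, r2, L9  →  {r0:0, r1:14, r2:0, r3:14}  ⟨branch taken⟩
[7] and  r1, r0, r1  →  {r0:0, r1:0, r2:0, r3:14}
[9] xor  r2, r2, r3  →  {r0:0, r1:0, r2:14, r3:14}

r0=0 r1=0 r2=14 r3=14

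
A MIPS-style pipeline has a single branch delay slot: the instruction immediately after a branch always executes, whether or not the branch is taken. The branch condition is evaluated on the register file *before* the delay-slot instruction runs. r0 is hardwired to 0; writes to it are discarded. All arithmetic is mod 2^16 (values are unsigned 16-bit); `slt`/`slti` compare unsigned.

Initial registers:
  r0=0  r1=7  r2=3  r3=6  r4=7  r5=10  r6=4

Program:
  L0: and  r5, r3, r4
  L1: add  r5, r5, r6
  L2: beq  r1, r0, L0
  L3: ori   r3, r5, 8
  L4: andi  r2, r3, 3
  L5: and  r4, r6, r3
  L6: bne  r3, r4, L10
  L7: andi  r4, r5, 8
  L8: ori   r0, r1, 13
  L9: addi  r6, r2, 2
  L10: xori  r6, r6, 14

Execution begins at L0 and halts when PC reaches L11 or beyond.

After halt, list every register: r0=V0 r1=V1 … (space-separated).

  step pc=0: and  r5, r3, r4  regs=(0,7,3,6,7,6,4)
  step pc=1: add  r5, r5, r6  regs=(0,7,3,6,7,10,4)
  step pc=2: beq  r1, r0, L0  cond=F  regs=(0,7,3,6,7,10,4)
  step pc=3: ori   r3, r5, 8  regs=(0,7,3,10,7,10,4)
  step pc=4: andi  r2, r3, 3  regs=(0,7,2,10,7,10,4)
  step pc=5: and  r4, r6, r3  regs=(0,7,2,10,0,10,4)
  step pc=6: bne  r3, r4, L10  cond=T  regs=(0,7,2,10,0,10,4)
  step pc=7: andi  r4, r5, 8  regs=(0,7,2,10,8,10,4)
  step pc=10: xori  r6, r6, 14  regs=(0,7,2,10,8,10,10)

r0=0 r1=7 r2=2 r3=10 r4=8 r5=10 r6=10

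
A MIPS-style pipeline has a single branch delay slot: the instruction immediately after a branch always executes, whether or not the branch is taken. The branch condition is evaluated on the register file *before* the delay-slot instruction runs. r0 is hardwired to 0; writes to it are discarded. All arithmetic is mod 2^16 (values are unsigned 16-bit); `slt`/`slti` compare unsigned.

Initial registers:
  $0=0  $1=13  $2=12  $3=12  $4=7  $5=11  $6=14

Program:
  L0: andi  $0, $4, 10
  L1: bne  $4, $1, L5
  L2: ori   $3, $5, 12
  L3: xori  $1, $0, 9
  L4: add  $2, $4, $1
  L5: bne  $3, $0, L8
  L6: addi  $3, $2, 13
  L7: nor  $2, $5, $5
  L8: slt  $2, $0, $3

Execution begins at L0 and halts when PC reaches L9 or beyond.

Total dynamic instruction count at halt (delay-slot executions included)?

[0] andi  $0, $4, 10  →  {$0:0, $1:13, $2:12, $3:12, $4:7, $5:11, $6:14}
[1] bne  $4, $1, L5  →  {$0:0, $1:13, $2:12, $3:12, $4:7, $5:11, $6:14}  ⟨branch taken⟩
[2] ori   $3, $5, 12  →  {$0:0, $1:13, $2:12, $3:15, $4:7, $5:11, $6:14}
[5] bne  $3, $0, L8  →  {$0:0, $1:13, $2:12, $3:15, $4:7, $5:11, $6:14}  ⟨branch taken⟩
[6] addi  $3, $2, 13  →  {$0:0, $1:13, $2:12, $3:25, $4:7, $5:11, $6:14}
[8] slt  $2, $0, $3  →  {$0:0, $1:13, $2:1, $3:25, $4:7, $5:11, $6:14}

6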